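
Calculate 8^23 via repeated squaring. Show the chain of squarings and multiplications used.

Computing 8^23 by squaring (build up from 8^1; each line after the first costs one multiplication):

8^1 = 8
8^2 = (8^1)^2 = 8^2 = 64
8^4 = (8^2)^2 = 64^2 = 4096
8^5 = 8 * 8^4 = 8 * 4096 = 32768
8^10 = (8^5)^2 = 32768^2 = 1073741824
8^11 = 8 * 8^10 = 8 * 1073741824 = 8589934592
8^22 = (8^11)^2 = 8589934592^2 = 73786976294838206464
8^23 = 8 * 8^22 = 8 * 73786976294838206464 = 590295810358705651712

Result: 590295810358705651712
Multiplications needed: 7 (7 lines after 8^1)

8^23 = 590295810358705651712. Using exponentiation by squaring, this requires 7 multiplications. The key idea: if the exponent is even, square the half-power; if odd, multiply by the base once.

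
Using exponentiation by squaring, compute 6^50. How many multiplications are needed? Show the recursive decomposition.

Computing 6^50 by squaring (build up from 6^1; each line after the first costs one multiplication):

6^1 = 6
6^2 = (6^1)^2 = 6^2 = 36
6^3 = 6 * 6^2 = 6 * 36 = 216
6^6 = (6^3)^2 = 216^2 = 46656
6^12 = (6^6)^2 = 46656^2 = 2176782336
6^24 = (6^12)^2 = 2176782336^2 = 4738381338321616896
6^25 = 6 * 6^24 = 6 * 4738381338321616896 = 28430288029929701376
6^50 = (6^25)^2 = 28430288029929701376^2 = 808281277464764060643139600456536293376

Result: 808281277464764060643139600456536293376
Multiplications needed: 7 (7 lines after 6^1)

6^50 = 808281277464764060643139600456536293376. Using exponentiation by squaring, this requires 7 multiplications. The key idea: if the exponent is even, square the half-power; if odd, multiply by the base once.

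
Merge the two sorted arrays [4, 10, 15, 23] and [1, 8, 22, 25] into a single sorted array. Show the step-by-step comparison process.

Merging process:

Compare 4 vs 1: take 1 from right. Merged: [1]
Compare 4 vs 8: take 4 from left. Merged: [1, 4]
Compare 10 vs 8: take 8 from right. Merged: [1, 4, 8]
Compare 10 vs 22: take 10 from left. Merged: [1, 4, 8, 10]
Compare 15 vs 22: take 15 from left. Merged: [1, 4, 8, 10, 15]
Compare 23 vs 22: take 22 from right. Merged: [1, 4, 8, 10, 15, 22]
Compare 23 vs 25: take 23 from left. Merged: [1, 4, 8, 10, 15, 22, 23]
Append remaining from right: [25]. Merged: [1, 4, 8, 10, 15, 22, 23, 25]

Final merged array: [1, 4, 8, 10, 15, 22, 23, 25]
Total comparisons: 7

The merged array is [1, 4, 8, 10, 15, 22, 23, 25], requiring 7 comparisons. The merge step runs in O(n) time where n is the total number of elements.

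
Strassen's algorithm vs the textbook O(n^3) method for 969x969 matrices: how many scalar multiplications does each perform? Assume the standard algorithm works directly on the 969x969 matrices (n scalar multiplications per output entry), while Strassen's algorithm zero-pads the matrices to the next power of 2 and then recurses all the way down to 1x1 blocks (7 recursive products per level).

Matrix multiplication for 969x969 matrices:

Strassen's algorithm requires power-of-2 dimensions. Pad 969x969 to 1024x1024 (next power of 2).

Standard algorithm: 969^3 = 909853209 multiplications
Strassen's algorithm: 7^(log2(1024)) = 7^10 = 282475249 multiplications
Savings: 909853209 - 282475249 = 627377960 multiplications

Standard: 909853209 multiplications (969^3). Strassen: 282475249 multiplications (7^10, after padding to 1024x1024). Strassen reduces 8 recursive multiplications to 7 at each level.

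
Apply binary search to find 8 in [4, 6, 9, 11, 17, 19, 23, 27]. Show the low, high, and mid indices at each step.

Binary search for 8 in [4, 6, 9, 11, 17, 19, 23, 27]:

lo=0, hi=7, mid=3, arr[mid]=11 -> 11 > 8, search left half
lo=0, hi=2, mid=1, arr[mid]=6 -> 6 < 8, search right half
lo=2, hi=2, mid=2, arr[mid]=9 -> 9 > 8, search left half
lo=2 > hi=1, target 8 not found

Binary search determines that 8 is not in the array after 3 comparisons. The search space was exhausted without finding the target.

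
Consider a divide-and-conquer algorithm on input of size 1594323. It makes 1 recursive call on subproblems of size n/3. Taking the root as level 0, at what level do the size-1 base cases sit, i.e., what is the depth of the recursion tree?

For divide and conquer with division factor 3:

Problem sizes at each level:
Level 0: 1594323
Level 1: 531441
Level 2: 177147
Level 3: 59049
Level 4: 19683
Level 5: 6561
Level 6: 2187
Level 7: 729
Level 8: 243
Level 9: 81
Level 10: 27
Level 11: 9
Level 12: 3
Level 13: 1

The root is level 0 and the size-1 base case is level 13 (the tree spans levels 0 through 13, i.e. 14 levels counting the root), so the depth is the number of divisions: log_3(1594323) = 13

The recursion tree depth is log_3(1594323) = 13. At each level, the problem size is divided by 3, so it takes 13 divisions to reduce to a base case of size 1. The algorithm makes 1 recursive call at each level.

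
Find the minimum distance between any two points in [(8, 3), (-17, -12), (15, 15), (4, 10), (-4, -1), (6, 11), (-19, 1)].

Computing all pairwise distances among 7 points:

d((8, 3), (-17, -12)) = 29.1548
d((8, 3), (15, 15)) = 13.8924
d((8, 3), (4, 10)) = 8.0623
d((8, 3), (-4, -1)) = 12.6491
d((8, 3), (6, 11)) = 8.2462
d((8, 3), (-19, 1)) = 27.074
d((-17, -12), (15, 15)) = 41.8688
d((-17, -12), (4, 10)) = 30.4138
d((-17, -12), (-4, -1)) = 17.0294
d((-17, -12), (6, 11)) = 32.5269
d((-17, -12), (-19, 1)) = 13.1529
d((15, 15), (4, 10)) = 12.083
d((15, 15), (-4, -1)) = 24.8395
d((15, 15), (6, 11)) = 9.8489
d((15, 15), (-19, 1)) = 36.7696
d((4, 10), (-4, -1)) = 13.6015
d((4, 10), (6, 11)) = 2.2361 <-- minimum
d((4, 10), (-19, 1)) = 24.6982
d((-4, -1), (6, 11)) = 15.6205
d((-4, -1), (-19, 1)) = 15.1327
d((6, 11), (-19, 1)) = 26.9258

Closest pair: (4, 10) and (6, 11) with distance 2.2361

The closest pair is (4, 10) and (6, 11) with Euclidean distance 2.2361. For 7 points, brute-force pairwise comparison is shown above. For large n, the divide-and-conquer algorithm (sort by x, recurse on halves, check the dividing strip) achieves O(n log n).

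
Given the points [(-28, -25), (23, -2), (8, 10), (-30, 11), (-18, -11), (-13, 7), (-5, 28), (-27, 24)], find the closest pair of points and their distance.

Computing all pairwise distances among 8 points:

d((-28, -25), (23, -2)) = 55.9464
d((-28, -25), (8, 10)) = 50.2096
d((-28, -25), (-30, 11)) = 36.0555
d((-28, -25), (-18, -11)) = 17.2047
d((-28, -25), (-13, 7)) = 35.3412
d((-28, -25), (-5, 28)) = 57.7754
d((-28, -25), (-27, 24)) = 49.0102
d((23, -2), (8, 10)) = 19.2094
d((23, -2), (-30, 11)) = 54.5711
d((23, -2), (-18, -11)) = 41.9762
d((23, -2), (-13, 7)) = 37.108
d((23, -2), (-5, 28)) = 41.0366
d((23, -2), (-27, 24)) = 56.356
d((8, 10), (-30, 11)) = 38.0132
d((8, 10), (-18, -11)) = 33.4215
d((8, 10), (-13, 7)) = 21.2132
d((8, 10), (-5, 28)) = 22.2036
d((8, 10), (-27, 24)) = 37.6962
d((-30, 11), (-18, -11)) = 25.0599
d((-30, 11), (-13, 7)) = 17.4642
d((-30, 11), (-5, 28)) = 30.2324
d((-30, 11), (-27, 24)) = 13.3417 <-- minimum
d((-18, -11), (-13, 7)) = 18.6815
d((-18, -11), (-5, 28)) = 41.1096
d((-18, -11), (-27, 24)) = 36.1386
d((-13, 7), (-5, 28)) = 22.4722
d((-13, 7), (-27, 24)) = 22.0227
d((-5, 28), (-27, 24)) = 22.3607

Closest pair: (-30, 11) and (-27, 24) with distance 13.3417

The closest pair is (-30, 11) and (-27, 24) with Euclidean distance 13.3417. For 8 points, brute-force pairwise comparison is shown above. For large n, the divide-and-conquer algorithm (sort by x, recurse on halves, check the dividing strip) achieves O(n log n).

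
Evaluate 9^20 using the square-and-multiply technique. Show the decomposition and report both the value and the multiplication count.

Computing 9^20 by squaring (build up from 9^1; each line after the first costs one multiplication):

9^1 = 9
9^2 = (9^1)^2 = 9^2 = 81
9^4 = (9^2)^2 = 81^2 = 6561
9^5 = 9 * 9^4 = 9 * 6561 = 59049
9^10 = (9^5)^2 = 59049^2 = 3486784401
9^20 = (9^10)^2 = 3486784401^2 = 12157665459056928801

Result: 12157665459056928801
Multiplications needed: 5 (5 lines after 9^1)

9^20 = 12157665459056928801. Using exponentiation by squaring, this requires 5 multiplications. The key idea: if the exponent is even, square the half-power; if odd, multiply by the base once.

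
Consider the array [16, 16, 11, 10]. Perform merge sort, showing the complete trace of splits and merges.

Merge sort trace:

Split: [16, 16, 11, 10] -> [16, 16] and [11, 10]
  Split: [16, 16] -> [16] and [16]
  Merge: [16] + [16] -> [16, 16]
  Split: [11, 10] -> [11] and [10]
  Merge: [11] + [10] -> [10, 11]
Merge: [16, 16] + [10, 11] -> [10, 11, 16, 16]

Final sorted array: [10, 11, 16, 16]

The merge sort proceeds by recursively splitting the array and merging sorted halves.
After all merges, the sorted array is [10, 11, 16, 16].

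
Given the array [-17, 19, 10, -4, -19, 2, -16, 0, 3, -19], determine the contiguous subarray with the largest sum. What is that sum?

Using Kadane's algorithm on [-17, 19, 10, -4, -19, 2, -16, 0, 3, -19]:

Scanning through the array:
Position 1 (value 19): max_ending_here = 19, max_so_far = 19
Position 2 (value 10): max_ending_here = 29, max_so_far = 29
Position 3 (value -4): max_ending_here = 25, max_so_far = 29
Position 4 (value -19): max_ending_here = 6, max_so_far = 29
Position 5 (value 2): max_ending_here = 8, max_so_far = 29
Position 6 (value -16): max_ending_here = -8, max_so_far = 29
Position 7 (value 0): max_ending_here = 0, max_so_far = 29
Position 8 (value 3): max_ending_here = 3, max_so_far = 29
Position 9 (value -19): max_ending_here = -16, max_so_far = 29

Maximum subarray: [19, 10]
Maximum sum: 29

The maximum subarray is [19, 10] with sum 29. This subarray runs from index 1 to index 2.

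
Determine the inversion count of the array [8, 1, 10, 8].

Finding inversions in [8, 1, 10, 8]:

(0, 1): arr[0]=8 > arr[1]=1
(2, 3): arr[2]=10 > arr[3]=8

Total inversions: 2

The array has 2 inversion(s): (0,1), (2,3). Each pair (i,j) satisfies i < j and arr[i] > arr[j].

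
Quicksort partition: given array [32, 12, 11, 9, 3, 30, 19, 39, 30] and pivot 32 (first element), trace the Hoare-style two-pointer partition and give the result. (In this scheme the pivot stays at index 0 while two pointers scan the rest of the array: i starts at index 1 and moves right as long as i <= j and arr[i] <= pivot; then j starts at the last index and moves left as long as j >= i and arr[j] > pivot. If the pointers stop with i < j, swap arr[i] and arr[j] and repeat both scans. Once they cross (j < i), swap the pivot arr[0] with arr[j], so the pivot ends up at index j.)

Hoare-style two-pointer partition with pivot = 32:

Initial array: [32, 12, 11, 9, 3, 30, 19, 39, 30]

Pointers start at i = 1, j = 8.
i stops at index 7 (arr[7]=39 > 32), j stops at index 8 (arr[8]=30 <= 32): swap arr[7] and arr[8], array becomes [32, 12, 11, 9, 3, 30, 19, 30, 39]
i ends at 8, j ends at 7: the pointers have crossed (j < i), so scanning stops.

Swap pivot arr[0] with arr[7] to place pivot at position 7: [30, 12, 11, 9, 3, 30, 19, 32, 39]
Pivot position: 7

After partitioning with pivot 32, the array becomes [30, 12, 11, 9, 3, 30, 19, 32, 39]. The pivot is placed at index 7. All elements to the left of the pivot are <= 32, and all elements to the right are > 32.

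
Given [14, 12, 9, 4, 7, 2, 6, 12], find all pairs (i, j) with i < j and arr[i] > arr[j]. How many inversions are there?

Finding inversions in [14, 12, 9, 4, 7, 2, 6, 12]:

(0, 1): arr[0]=14 > arr[1]=12
(0, 2): arr[0]=14 > arr[2]=9
(0, 3): arr[0]=14 > arr[3]=4
(0, 4): arr[0]=14 > arr[4]=7
(0, 5): arr[0]=14 > arr[5]=2
(0, 6): arr[0]=14 > arr[6]=6
(0, 7): arr[0]=14 > arr[7]=12
(1, 2): arr[1]=12 > arr[2]=9
(1, 3): arr[1]=12 > arr[3]=4
(1, 4): arr[1]=12 > arr[4]=7
(1, 5): arr[1]=12 > arr[5]=2
(1, 6): arr[1]=12 > arr[6]=6
(2, 3): arr[2]=9 > arr[3]=4
(2, 4): arr[2]=9 > arr[4]=7
(2, 5): arr[2]=9 > arr[5]=2
(2, 6): arr[2]=9 > arr[6]=6
(3, 5): arr[3]=4 > arr[5]=2
(4, 5): arr[4]=7 > arr[5]=2
(4, 6): arr[4]=7 > arr[6]=6

Total inversions: 19

The array has 19 inversion(s): (0,1), (0,2), (0,3), (0,4), (0,5), (0,6), (0,7), (1,2), (1,3), (1,4), (1,5), (1,6), (2,3), (2,4), (2,5), (2,6), (3,5), (4,5), (4,6). Each pair (i,j) satisfies i < j and arr[i] > arr[j].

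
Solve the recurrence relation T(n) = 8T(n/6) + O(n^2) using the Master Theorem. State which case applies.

Master Theorem for T(n) = 8T(n/6) + O(n^2):

a = 8, b = 6, c = 2
log_b(a) = log_6(8) = 1.1606

Case 3: c = 2 > log_6(8) = 1.1606
T(n) = O(n^2) = O(n^2)

For T(n) = 8T(n/6) + O(n^2): log_6(8) = 1.1606. This is Case 3 of the Master Theorem (c > log_b(a), work dominated by root), giving O(n^2).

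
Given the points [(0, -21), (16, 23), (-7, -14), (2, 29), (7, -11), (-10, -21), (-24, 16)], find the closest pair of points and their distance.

Computing all pairwise distances among 7 points:

d((0, -21), (16, 23)) = 46.8188
d((0, -21), (-7, -14)) = 9.8995
d((0, -21), (2, 29)) = 50.04
d((0, -21), (7, -11)) = 12.2066
d((0, -21), (-10, -21)) = 10.0
d((0, -21), (-24, 16)) = 44.1022
d((16, 23), (-7, -14)) = 43.566
d((16, 23), (2, 29)) = 15.2315
d((16, 23), (7, -11)) = 35.171
d((16, 23), (-10, -21)) = 51.1077
d((16, 23), (-24, 16)) = 40.6079
d((-7, -14), (2, 29)) = 43.9318
d((-7, -14), (7, -11)) = 14.3178
d((-7, -14), (-10, -21)) = 7.6158 <-- minimum
d((-7, -14), (-24, 16)) = 34.4819
d((2, 29), (7, -11)) = 40.3113
d((2, 29), (-10, -21)) = 51.4198
d((2, 29), (-24, 16)) = 29.0689
d((7, -11), (-10, -21)) = 19.7231
d((7, -11), (-24, 16)) = 41.1096
d((-10, -21), (-24, 16)) = 39.5601

Closest pair: (-7, -14) and (-10, -21) with distance 7.6158

The closest pair is (-7, -14) and (-10, -21) with Euclidean distance 7.6158. For 7 points, brute-force pairwise comparison is shown above. For large n, the divide-and-conquer algorithm (sort by x, recurse on halves, check the dividing strip) achieves O(n log n).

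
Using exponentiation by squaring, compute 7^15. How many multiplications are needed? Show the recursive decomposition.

Computing 7^15 by squaring (build up from 7^1; each line after the first costs one multiplication):

7^1 = 7
7^2 = (7^1)^2 = 7^2 = 49
7^3 = 7 * 7^2 = 7 * 49 = 343
7^6 = (7^3)^2 = 343^2 = 117649
7^7 = 7 * 7^6 = 7 * 117649 = 823543
7^14 = (7^7)^2 = 823543^2 = 678223072849
7^15 = 7 * 7^14 = 7 * 678223072849 = 4747561509943

Result: 4747561509943
Multiplications needed: 6 (6 lines after 7^1)

7^15 = 4747561509943. Using exponentiation by squaring, this requires 6 multiplications. The key idea: if the exponent is even, square the half-power; if odd, multiply by the base once.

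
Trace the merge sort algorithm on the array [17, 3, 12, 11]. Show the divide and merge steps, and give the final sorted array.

Merge sort trace:

Split: [17, 3, 12, 11] -> [17, 3] and [12, 11]
  Split: [17, 3] -> [17] and [3]
  Merge: [17] + [3] -> [3, 17]
  Split: [12, 11] -> [12] and [11]
  Merge: [12] + [11] -> [11, 12]
Merge: [3, 17] + [11, 12] -> [3, 11, 12, 17]

Final sorted array: [3, 11, 12, 17]

The merge sort proceeds by recursively splitting the array and merging sorted halves.
After all merges, the sorted array is [3, 11, 12, 17].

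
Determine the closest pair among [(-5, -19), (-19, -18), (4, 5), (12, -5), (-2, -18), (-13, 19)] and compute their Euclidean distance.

Computing all pairwise distances among 6 points:

d((-5, -19), (-19, -18)) = 14.0357
d((-5, -19), (4, 5)) = 25.632
d((-5, -19), (12, -5)) = 22.0227
d((-5, -19), (-2, -18)) = 3.1623 <-- minimum
d((-5, -19), (-13, 19)) = 38.833
d((-19, -18), (4, 5)) = 32.5269
d((-19, -18), (12, -5)) = 33.6155
d((-19, -18), (-2, -18)) = 17.0
d((-19, -18), (-13, 19)) = 37.4833
d((4, 5), (12, -5)) = 12.8062
d((4, 5), (-2, -18)) = 23.7697
d((4, 5), (-13, 19)) = 22.0227
d((12, -5), (-2, -18)) = 19.105
d((12, -5), (-13, 19)) = 34.6554
d((-2, -18), (-13, 19)) = 38.6005

Closest pair: (-5, -19) and (-2, -18) with distance 3.1623

The closest pair is (-5, -19) and (-2, -18) with Euclidean distance 3.1623. For 6 points, brute-force pairwise comparison is shown above. For large n, the divide-and-conquer algorithm (sort by x, recurse on halves, check the dividing strip) achieves O(n log n).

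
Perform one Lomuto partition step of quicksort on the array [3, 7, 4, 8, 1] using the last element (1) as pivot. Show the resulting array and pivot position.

Lomuto partition with pivot = 1:

Initial array: [3, 7, 4, 8, 1]

arr[0]=3 > 1: no swap
arr[1]=7 > 1: no swap
arr[2]=4 > 1: no swap
arr[3]=8 > 1: no swap

Place pivot at position 0: [1, 7, 4, 8, 3]
Pivot position: 0

After partitioning with pivot 1, the array becomes [1, 7, 4, 8, 3]. The pivot is placed at index 0. All elements to the left of the pivot are <= 1, and all elements to the right are > 1.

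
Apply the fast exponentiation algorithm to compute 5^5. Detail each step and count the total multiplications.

Computing 5^5 by squaring (build up from 5^1; each line after the first costs one multiplication):

5^1 = 5
5^2 = (5^1)^2 = 5^2 = 25
5^4 = (5^2)^2 = 25^2 = 625
5^5 = 5 * 5^4 = 5 * 625 = 3125

Result: 3125
Multiplications needed: 3 (3 lines after 5^1)

5^5 = 3125. Using exponentiation by squaring, this requires 3 multiplications. The key idea: if the exponent is even, square the half-power; if odd, multiply by the base once.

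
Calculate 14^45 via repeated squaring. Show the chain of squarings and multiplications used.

Computing 14^45 by squaring (build up from 14^1; each line after the first costs one multiplication):

14^1 = 14
14^2 = (14^1)^2 = 14^2 = 196
14^4 = (14^2)^2 = 196^2 = 38416
14^5 = 14 * 14^4 = 14 * 38416 = 537824
14^10 = (14^5)^2 = 537824^2 = 289254654976
14^11 = 14 * 14^10 = 14 * 289254654976 = 4049565169664
14^22 = (14^11)^2 = 4049565169664^2 = 16398978063355821105872896
14^44 = (14^22)^2 = 16398978063355821105872896^2 = 268926481522425436988250652599945506664302107426816
14^45 = 14 * 14^44 = 14 * 268926481522425436988250652599945506664302107426816 = 3764970741313956117835509136399237093300229503975424

Result: 3764970741313956117835509136399237093300229503975424
Multiplications needed: 8 (8 lines after 14^1)

14^45 = 3764970741313956117835509136399237093300229503975424. Using exponentiation by squaring, this requires 8 multiplications. The key idea: if the exponent is even, square the half-power; if odd, multiply by the base once.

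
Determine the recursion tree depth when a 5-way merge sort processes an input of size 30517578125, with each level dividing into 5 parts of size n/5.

For divide and conquer with division factor 5:

Problem sizes at each level:
Level 0: 30517578125
Level 1: 6103515625
Level 2: 1220703125
Level 3: 244140625
Level 4: 48828125
Level 5: 9765625
Level 6: 1953125
Level 7: 390625
Level 8: 78125
Level 9: 15625
Level 10: 3125
Level 11: 625
Level 12: 125
Level 13: 25
Level 14: 5
Level 15: 1

The root is level 0 and the size-1 base case is level 15 (the tree spans levels 0 through 15, i.e. 16 levels counting the root), so the depth is the number of divisions: log_5(30517578125) = 15

The recursion tree depth is log_5(30517578125) = 15. At each level, the problem size is divided by 5, so it takes 15 divisions to reduce to a base case of size 1. The algorithm makes 5 recursive calls at each level.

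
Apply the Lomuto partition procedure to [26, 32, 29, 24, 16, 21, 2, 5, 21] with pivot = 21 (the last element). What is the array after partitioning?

Lomuto partition with pivot = 21:

Initial array: [26, 32, 29, 24, 16, 21, 2, 5, 21]

arr[0]=26 > 21: no swap
arr[1]=32 > 21: no swap
arr[2]=29 > 21: no swap
arr[3]=24 > 21: no swap
arr[4]=16 <= 21: swap with position 0, array becomes [16, 32, 29, 24, 26, 21, 2, 5, 21]
arr[5]=21 <= 21: swap with position 1, array becomes [16, 21, 29, 24, 26, 32, 2, 5, 21]
arr[6]=2 <= 21: swap with position 2, array becomes [16, 21, 2, 24, 26, 32, 29, 5, 21]
arr[7]=5 <= 21: swap with position 3, array becomes [16, 21, 2, 5, 26, 32, 29, 24, 21]

Place pivot at position 4: [16, 21, 2, 5, 21, 32, 29, 24, 26]
Pivot position: 4

After partitioning with pivot 21, the array becomes [16, 21, 2, 5, 21, 32, 29, 24, 26]. The pivot is placed at index 4. All elements to the left of the pivot are <= 21, and all elements to the right are > 21.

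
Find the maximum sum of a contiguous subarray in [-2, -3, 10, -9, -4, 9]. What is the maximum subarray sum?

Using Kadane's algorithm on [-2, -3, 10, -9, -4, 9]:

Scanning through the array:
Position 1 (value -3): max_ending_here = -3, max_so_far = -2
Position 2 (value 10): max_ending_here = 10, max_so_far = 10
Position 3 (value -9): max_ending_here = 1, max_so_far = 10
Position 4 (value -4): max_ending_here = -3, max_so_far = 10
Position 5 (value 9): max_ending_here = 9, max_so_far = 10

Maximum subarray: [10]
Maximum sum: 10

The maximum subarray is [10] with sum 10. This subarray runs from index 2 to index 2.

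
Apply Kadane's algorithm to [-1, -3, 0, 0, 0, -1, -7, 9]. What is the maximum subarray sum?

Using Kadane's algorithm on [-1, -3, 0, 0, 0, -1, -7, 9]:

Scanning through the array:
Position 1 (value -3): max_ending_here = -3, max_so_far = -1
Position 2 (value 0): max_ending_here = 0, max_so_far = 0
Position 3 (value 0): max_ending_here = 0, max_so_far = 0
Position 4 (value 0): max_ending_here = 0, max_so_far = 0
Position 5 (value -1): max_ending_here = -1, max_so_far = 0
Position 6 (value -7): max_ending_here = -7, max_so_far = 0
Position 7 (value 9): max_ending_here = 9, max_so_far = 9

Maximum subarray: [9]
Maximum sum: 9

The maximum subarray is [9] with sum 9. This subarray runs from index 7 to index 7.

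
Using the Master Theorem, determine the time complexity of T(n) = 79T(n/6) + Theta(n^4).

Master Theorem for T(n) = 79T(n/6) + O(n^4):

a = 79, b = 6, c = 4
log_b(a) = log_6(79) = 2.4386

Case 3: c = 4 > log_6(79) = 2.4386
T(n) = O(n^4) = O(n^4)

For T(n) = 79T(n/6) + O(n^4): log_6(79) = 2.4386. This is Case 3 of the Master Theorem (c > log_b(a), work dominated by root), giving O(n^4).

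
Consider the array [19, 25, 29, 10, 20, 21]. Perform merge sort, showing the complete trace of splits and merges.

Merge sort trace:

Split: [19, 25, 29, 10, 20, 21] -> [19, 25, 29] and [10, 20, 21]
  Split: [19, 25, 29] -> [19] and [25, 29]
    Split: [25, 29] -> [25] and [29]
    Merge: [25] + [29] -> [25, 29]
  Merge: [19] + [25, 29] -> [19, 25, 29]
  Split: [10, 20, 21] -> [10] and [20, 21]
    Split: [20, 21] -> [20] and [21]
    Merge: [20] + [21] -> [20, 21]
  Merge: [10] + [20, 21] -> [10, 20, 21]
Merge: [19, 25, 29] + [10, 20, 21] -> [10, 19, 20, 21, 25, 29]

Final sorted array: [10, 19, 20, 21, 25, 29]

The merge sort proceeds by recursively splitting the array and merging sorted halves.
After all merges, the sorted array is [10, 19, 20, 21, 25, 29].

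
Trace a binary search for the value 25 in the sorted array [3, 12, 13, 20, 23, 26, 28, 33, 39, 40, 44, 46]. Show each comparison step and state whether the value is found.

Binary search for 25 in [3, 12, 13, 20, 23, 26, 28, 33, 39, 40, 44, 46]:

lo=0, hi=11, mid=5, arr[mid]=26 -> 26 > 25, search left half
lo=0, hi=4, mid=2, arr[mid]=13 -> 13 < 25, search right half
lo=3, hi=4, mid=3, arr[mid]=20 -> 20 < 25, search right half
lo=4, hi=4, mid=4, arr[mid]=23 -> 23 < 25, search right half
lo=5 > hi=4, target 25 not found

Binary search determines that 25 is not in the array after 4 comparisons. The search space was exhausted without finding the target.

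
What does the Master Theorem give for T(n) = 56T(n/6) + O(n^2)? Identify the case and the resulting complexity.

Master Theorem for T(n) = 56T(n/6) + O(n^2):

a = 56, b = 6, c = 2
log_b(a) = log_6(56) = 2.2466

Case 1: c = 2 < log_6(56) = 2.2466
T(n) = O(n^(log_6 56))

For T(n) = 56T(n/6) + O(n^2): log_6(56) = 2.2466. This is Case 1 of the Master Theorem (c < log_b(a), work dominated by leaves), giving O(n^(log_6 56)).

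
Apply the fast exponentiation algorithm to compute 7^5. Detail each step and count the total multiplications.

Computing 7^5 by squaring (build up from 7^1; each line after the first costs one multiplication):

7^1 = 7
7^2 = (7^1)^2 = 7^2 = 49
7^4 = (7^2)^2 = 49^2 = 2401
7^5 = 7 * 7^4 = 7 * 2401 = 16807

Result: 16807
Multiplications needed: 3 (3 lines after 7^1)

7^5 = 16807. Using exponentiation by squaring, this requires 3 multiplications. The key idea: if the exponent is even, square the half-power; if odd, multiply by the base once.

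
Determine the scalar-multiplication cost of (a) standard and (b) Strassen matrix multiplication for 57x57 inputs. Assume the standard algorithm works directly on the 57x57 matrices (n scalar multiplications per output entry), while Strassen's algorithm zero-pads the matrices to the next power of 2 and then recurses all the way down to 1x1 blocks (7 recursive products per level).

Matrix multiplication for 57x57 matrices:

Strassen's algorithm requires power-of-2 dimensions. Pad 57x57 to 64x64 (next power of 2).

Standard algorithm: 57^3 = 185193 multiplications
Strassen's algorithm: 7^(log2(64)) = 7^6 = 117649 multiplications
Savings: 185193 - 117649 = 67544 multiplications

Standard: 185193 multiplications (57^3). Strassen: 117649 multiplications (7^6, after padding to 64x64). Strassen reduces 8 recursive multiplications to 7 at each level.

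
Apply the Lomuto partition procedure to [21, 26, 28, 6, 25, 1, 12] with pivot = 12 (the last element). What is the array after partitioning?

Lomuto partition with pivot = 12:

Initial array: [21, 26, 28, 6, 25, 1, 12]

arr[0]=21 > 12: no swap
arr[1]=26 > 12: no swap
arr[2]=28 > 12: no swap
arr[3]=6 <= 12: swap with position 0, array becomes [6, 26, 28, 21, 25, 1, 12]
arr[4]=25 > 12: no swap
arr[5]=1 <= 12: swap with position 1, array becomes [6, 1, 28, 21, 25, 26, 12]

Place pivot at position 2: [6, 1, 12, 21, 25, 26, 28]
Pivot position: 2

After partitioning with pivot 12, the array becomes [6, 1, 12, 21, 25, 26, 28]. The pivot is placed at index 2. All elements to the left of the pivot are <= 12, and all elements to the right are > 12.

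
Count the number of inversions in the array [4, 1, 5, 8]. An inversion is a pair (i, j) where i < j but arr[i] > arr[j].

Finding inversions in [4, 1, 5, 8]:

(0, 1): arr[0]=4 > arr[1]=1

Total inversions: 1

The array has 1 inversion(s): (0,1). Each pair (i,j) satisfies i < j and arr[i] > arr[j].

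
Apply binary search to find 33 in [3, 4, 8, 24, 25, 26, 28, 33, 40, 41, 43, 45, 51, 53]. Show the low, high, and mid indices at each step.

Binary search for 33 in [3, 4, 8, 24, 25, 26, 28, 33, 40, 41, 43, 45, 51, 53]:

lo=0, hi=13, mid=6, arr[mid]=28 -> 28 < 33, search right half
lo=7, hi=13, mid=10, arr[mid]=43 -> 43 > 33, search left half
lo=7, hi=9, mid=8, arr[mid]=40 -> 40 > 33, search left half
lo=7, hi=7, mid=7, arr[mid]=33 -> Found target at index 7!

Binary search finds 33 at index 7 after 4 comparisons. The search repeatedly halves the search space by comparing with the middle element.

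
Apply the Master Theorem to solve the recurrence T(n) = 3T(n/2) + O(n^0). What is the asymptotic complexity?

Master Theorem for T(n) = 3T(n/2) + O(n^0):

a = 3, b = 2, c = 0
log_b(a) = log_2(3) = 1.5850

Case 1: c = 0 < log_2(3) = 1.5850
T(n) = O(n^(log_2 3))

For T(n) = 3T(n/2) + O(n^0): log_2(3) = 1.5850. This is Case 1 of the Master Theorem (c < log_b(a), work dominated by leaves), giving O(n^(log_2 3)).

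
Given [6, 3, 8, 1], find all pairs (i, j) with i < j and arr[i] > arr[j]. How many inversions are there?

Finding inversions in [6, 3, 8, 1]:

(0, 1): arr[0]=6 > arr[1]=3
(0, 3): arr[0]=6 > arr[3]=1
(1, 3): arr[1]=3 > arr[3]=1
(2, 3): arr[2]=8 > arr[3]=1

Total inversions: 4

The array has 4 inversion(s): (0,1), (0,3), (1,3), (2,3). Each pair (i,j) satisfies i < j and arr[i] > arr[j].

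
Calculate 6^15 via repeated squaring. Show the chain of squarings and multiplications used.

Computing 6^15 by squaring (build up from 6^1; each line after the first costs one multiplication):

6^1 = 6
6^2 = (6^1)^2 = 6^2 = 36
6^3 = 6 * 6^2 = 6 * 36 = 216
6^6 = (6^3)^2 = 216^2 = 46656
6^7 = 6 * 6^6 = 6 * 46656 = 279936
6^14 = (6^7)^2 = 279936^2 = 78364164096
6^15 = 6 * 6^14 = 6 * 78364164096 = 470184984576

Result: 470184984576
Multiplications needed: 6 (6 lines after 6^1)

6^15 = 470184984576. Using exponentiation by squaring, this requires 6 multiplications. The key idea: if the exponent is even, square the half-power; if odd, multiply by the base once.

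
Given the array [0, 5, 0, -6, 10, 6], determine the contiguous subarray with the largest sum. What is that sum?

Using Kadane's algorithm on [0, 5, 0, -6, 10, 6]:

Scanning through the array:
Position 1 (value 5): max_ending_here = 5, max_so_far = 5
Position 2 (value 0): max_ending_here = 5, max_so_far = 5
Position 3 (value -6): max_ending_here = -1, max_so_far = 5
Position 4 (value 10): max_ending_here = 10, max_so_far = 10
Position 5 (value 6): max_ending_here = 16, max_so_far = 16

Maximum subarray: [10, 6]
Maximum sum: 16

The maximum subarray is [10, 6] with sum 16. This subarray runs from index 4 to index 5.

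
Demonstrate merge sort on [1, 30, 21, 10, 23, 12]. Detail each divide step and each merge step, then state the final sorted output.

Merge sort trace:

Split: [1, 30, 21, 10, 23, 12] -> [1, 30, 21] and [10, 23, 12]
  Split: [1, 30, 21] -> [1] and [30, 21]
    Split: [30, 21] -> [30] and [21]
    Merge: [30] + [21] -> [21, 30]
  Merge: [1] + [21, 30] -> [1, 21, 30]
  Split: [10, 23, 12] -> [10] and [23, 12]
    Split: [23, 12] -> [23] and [12]
    Merge: [23] + [12] -> [12, 23]
  Merge: [10] + [12, 23] -> [10, 12, 23]
Merge: [1, 21, 30] + [10, 12, 23] -> [1, 10, 12, 21, 23, 30]

Final sorted array: [1, 10, 12, 21, 23, 30]

The merge sort proceeds by recursively splitting the array and merging sorted halves.
After all merges, the sorted array is [1, 10, 12, 21, 23, 30].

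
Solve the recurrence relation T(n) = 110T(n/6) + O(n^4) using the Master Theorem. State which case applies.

Master Theorem for T(n) = 110T(n/6) + O(n^4):

a = 110, b = 6, c = 4
log_b(a) = log_6(110) = 2.6234

Case 3: c = 4 > log_6(110) = 2.6234
T(n) = O(n^4) = O(n^4)

For T(n) = 110T(n/6) + O(n^4): log_6(110) = 2.6234. This is Case 3 of the Master Theorem (c > log_b(a), work dominated by root), giving O(n^4).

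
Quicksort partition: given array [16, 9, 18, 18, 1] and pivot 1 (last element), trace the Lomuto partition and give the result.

Lomuto partition with pivot = 1:

Initial array: [16, 9, 18, 18, 1]

arr[0]=16 > 1: no swap
arr[1]=9 > 1: no swap
arr[2]=18 > 1: no swap
arr[3]=18 > 1: no swap

Place pivot at position 0: [1, 9, 18, 18, 16]
Pivot position: 0

After partitioning with pivot 1, the array becomes [1, 9, 18, 18, 16]. The pivot is placed at index 0. All elements to the left of the pivot are <= 1, and all elements to the right are > 1.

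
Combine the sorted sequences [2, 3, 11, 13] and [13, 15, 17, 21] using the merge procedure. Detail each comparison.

Merging process:

Compare 2 vs 13: take 2 from left. Merged: [2]
Compare 3 vs 13: take 3 from left. Merged: [2, 3]
Compare 11 vs 13: take 11 from left. Merged: [2, 3, 11]
Compare 13 vs 13: take 13 from left. Merged: [2, 3, 11, 13]
Append remaining from right: [13, 15, 17, 21]. Merged: [2, 3, 11, 13, 13, 15, 17, 21]

Final merged array: [2, 3, 11, 13, 13, 15, 17, 21]
Total comparisons: 4

The merged array is [2, 3, 11, 13, 13, 15, 17, 21], requiring 4 comparisons. The merge step runs in O(n) time where n is the total number of elements.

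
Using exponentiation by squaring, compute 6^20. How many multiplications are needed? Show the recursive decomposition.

Computing 6^20 by squaring (build up from 6^1; each line after the first costs one multiplication):

6^1 = 6
6^2 = (6^1)^2 = 6^2 = 36
6^4 = (6^2)^2 = 36^2 = 1296
6^5 = 6 * 6^4 = 6 * 1296 = 7776
6^10 = (6^5)^2 = 7776^2 = 60466176
6^20 = (6^10)^2 = 60466176^2 = 3656158440062976

Result: 3656158440062976
Multiplications needed: 5 (5 lines after 6^1)

6^20 = 3656158440062976. Using exponentiation by squaring, this requires 5 multiplications. The key idea: if the exponent is even, square the half-power; if odd, multiply by the base once.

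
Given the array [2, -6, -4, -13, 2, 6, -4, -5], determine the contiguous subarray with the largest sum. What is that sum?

Using Kadane's algorithm on [2, -6, -4, -13, 2, 6, -4, -5]:

Scanning through the array:
Position 1 (value -6): max_ending_here = -4, max_so_far = 2
Position 2 (value -4): max_ending_here = -4, max_so_far = 2
Position 3 (value -13): max_ending_here = -13, max_so_far = 2
Position 4 (value 2): max_ending_here = 2, max_so_far = 2
Position 5 (value 6): max_ending_here = 8, max_so_far = 8
Position 6 (value -4): max_ending_here = 4, max_so_far = 8
Position 7 (value -5): max_ending_here = -1, max_so_far = 8

Maximum subarray: [2, 6]
Maximum sum: 8

The maximum subarray is [2, 6] with sum 8. This subarray runs from index 4 to index 5.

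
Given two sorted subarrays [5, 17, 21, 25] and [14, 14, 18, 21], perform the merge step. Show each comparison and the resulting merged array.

Merging process:

Compare 5 vs 14: take 5 from left. Merged: [5]
Compare 17 vs 14: take 14 from right. Merged: [5, 14]
Compare 17 vs 14: take 14 from right. Merged: [5, 14, 14]
Compare 17 vs 18: take 17 from left. Merged: [5, 14, 14, 17]
Compare 21 vs 18: take 18 from right. Merged: [5, 14, 14, 17, 18]
Compare 21 vs 21: take 21 from left. Merged: [5, 14, 14, 17, 18, 21]
Compare 25 vs 21: take 21 from right. Merged: [5, 14, 14, 17, 18, 21, 21]
Append remaining from left: [25]. Merged: [5, 14, 14, 17, 18, 21, 21, 25]

Final merged array: [5, 14, 14, 17, 18, 21, 21, 25]
Total comparisons: 7

The merged array is [5, 14, 14, 17, 18, 21, 21, 25], requiring 7 comparisons. The merge step runs in O(n) time where n is the total number of elements.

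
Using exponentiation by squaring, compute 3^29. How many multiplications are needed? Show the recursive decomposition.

Computing 3^29 by squaring (build up from 3^1; each line after the first costs one multiplication):

3^1 = 3
3^2 = (3^1)^2 = 3^2 = 9
3^3 = 3 * 3^2 = 3 * 9 = 27
3^6 = (3^3)^2 = 27^2 = 729
3^7 = 3 * 3^6 = 3 * 729 = 2187
3^14 = (3^7)^2 = 2187^2 = 4782969
3^28 = (3^14)^2 = 4782969^2 = 22876792454961
3^29 = 3 * 3^28 = 3 * 22876792454961 = 68630377364883

Result: 68630377364883
Multiplications needed: 7 (7 lines after 3^1)

3^29 = 68630377364883. Using exponentiation by squaring, this requires 7 multiplications. The key idea: if the exponent is even, square the half-power; if odd, multiply by the base once.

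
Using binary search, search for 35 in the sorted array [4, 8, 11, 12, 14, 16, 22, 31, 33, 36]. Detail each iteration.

Binary search for 35 in [4, 8, 11, 12, 14, 16, 22, 31, 33, 36]:

lo=0, hi=9, mid=4, arr[mid]=14 -> 14 < 35, search right half
lo=5, hi=9, mid=7, arr[mid]=31 -> 31 < 35, search right half
lo=8, hi=9, mid=8, arr[mid]=33 -> 33 < 35, search right half
lo=9, hi=9, mid=9, arr[mid]=36 -> 36 > 35, search left half
lo=9 > hi=8, target 35 not found

Binary search determines that 35 is not in the array after 4 comparisons. The search space was exhausted without finding the target.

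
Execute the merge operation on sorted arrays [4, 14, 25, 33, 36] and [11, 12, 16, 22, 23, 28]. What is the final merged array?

Merging process:

Compare 4 vs 11: take 4 from left. Merged: [4]
Compare 14 vs 11: take 11 from right. Merged: [4, 11]
Compare 14 vs 12: take 12 from right. Merged: [4, 11, 12]
Compare 14 vs 16: take 14 from left. Merged: [4, 11, 12, 14]
Compare 25 vs 16: take 16 from right. Merged: [4, 11, 12, 14, 16]
Compare 25 vs 22: take 22 from right. Merged: [4, 11, 12, 14, 16, 22]
Compare 25 vs 23: take 23 from right. Merged: [4, 11, 12, 14, 16, 22, 23]
Compare 25 vs 28: take 25 from left. Merged: [4, 11, 12, 14, 16, 22, 23, 25]
Compare 33 vs 28: take 28 from right. Merged: [4, 11, 12, 14, 16, 22, 23, 25, 28]
Append remaining from left: [33, 36]. Merged: [4, 11, 12, 14, 16, 22, 23, 25, 28, 33, 36]

Final merged array: [4, 11, 12, 14, 16, 22, 23, 25, 28, 33, 36]
Total comparisons: 9

The merged array is [4, 11, 12, 14, 16, 22, 23, 25, 28, 33, 36], requiring 9 comparisons. The merge step runs in O(n) time where n is the total number of elements.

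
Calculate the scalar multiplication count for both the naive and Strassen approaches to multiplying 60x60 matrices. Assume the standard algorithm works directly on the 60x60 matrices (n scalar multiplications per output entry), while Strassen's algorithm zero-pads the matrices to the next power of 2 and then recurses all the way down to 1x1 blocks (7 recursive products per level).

Matrix multiplication for 60x60 matrices:

Strassen's algorithm requires power-of-2 dimensions. Pad 60x60 to 64x64 (next power of 2).

Standard algorithm: 60^3 = 216000 multiplications
Strassen's algorithm: 7^(log2(64)) = 7^6 = 117649 multiplications
Savings: 216000 - 117649 = 98351 multiplications

Standard: 216000 multiplications (60^3). Strassen: 117649 multiplications (7^6, after padding to 64x64). Strassen reduces 8 recursive multiplications to 7 at each level.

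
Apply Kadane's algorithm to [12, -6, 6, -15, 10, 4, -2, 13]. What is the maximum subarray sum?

Using Kadane's algorithm on [12, -6, 6, -15, 10, 4, -2, 13]:

Scanning through the array:
Position 1 (value -6): max_ending_here = 6, max_so_far = 12
Position 2 (value 6): max_ending_here = 12, max_so_far = 12
Position 3 (value -15): max_ending_here = -3, max_so_far = 12
Position 4 (value 10): max_ending_here = 10, max_so_far = 12
Position 5 (value 4): max_ending_here = 14, max_so_far = 14
Position 6 (value -2): max_ending_here = 12, max_so_far = 14
Position 7 (value 13): max_ending_here = 25, max_so_far = 25

Maximum subarray: [10, 4, -2, 13]
Maximum sum: 25

The maximum subarray is [10, 4, -2, 13] with sum 25. This subarray runs from index 4 to index 7.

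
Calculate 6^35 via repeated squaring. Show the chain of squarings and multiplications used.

Computing 6^35 by squaring (build up from 6^1; each line after the first costs one multiplication):

6^1 = 6
6^2 = (6^1)^2 = 6^2 = 36
6^4 = (6^2)^2 = 36^2 = 1296
6^8 = (6^4)^2 = 1296^2 = 1679616
6^16 = (6^8)^2 = 1679616^2 = 2821109907456
6^17 = 6 * 6^16 = 6 * 2821109907456 = 16926659444736
6^34 = (6^17)^2 = 16926659444736^2 = 286511799958070431838109696
6^35 = 6 * 6^34 = 6 * 286511799958070431838109696 = 1719070799748422591028658176

Result: 1719070799748422591028658176
Multiplications needed: 7 (7 lines after 6^1)

6^35 = 1719070799748422591028658176. Using exponentiation by squaring, this requires 7 multiplications. The key idea: if the exponent is even, square the half-power; if odd, multiply by the base once.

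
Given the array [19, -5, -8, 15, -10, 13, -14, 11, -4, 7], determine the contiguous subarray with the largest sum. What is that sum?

Using Kadane's algorithm on [19, -5, -8, 15, -10, 13, -14, 11, -4, 7]:

Scanning through the array:
Position 1 (value -5): max_ending_here = 14, max_so_far = 19
Position 2 (value -8): max_ending_here = 6, max_so_far = 19
Position 3 (value 15): max_ending_here = 21, max_so_far = 21
Position 4 (value -10): max_ending_here = 11, max_so_far = 21
Position 5 (value 13): max_ending_here = 24, max_so_far = 24
Position 6 (value -14): max_ending_here = 10, max_so_far = 24
Position 7 (value 11): max_ending_here = 21, max_so_far = 24
Position 8 (value -4): max_ending_here = 17, max_so_far = 24
Position 9 (value 7): max_ending_here = 24, max_so_far = 24

Maximum subarray: [19, -5, -8, 15, -10, 13]
Maximum sum: 24

The maximum subarray is [19, -5, -8, 15, -10, 13] with sum 24. This subarray runs from index 0 to index 5.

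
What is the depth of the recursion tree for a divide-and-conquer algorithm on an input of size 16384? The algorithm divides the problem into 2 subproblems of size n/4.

For divide and conquer with division factor 4:

Problem sizes at each level:
Level 0: 16384
Level 1: 4096
Level 2: 1024
Level 3: 256
Level 4: 64
Level 5: 16
Level 6: 4
Level 7: 1

The root is level 0 and the size-1 base case is level 7 (the tree spans levels 0 through 7, i.e. 8 levels counting the root), so the depth is the number of divisions: log_4(16384) = 7

The recursion tree depth is log_4(16384) = 7. At each level, the problem size is divided by 4, so it takes 7 divisions to reduce to a base case of size 1. The algorithm makes 2 recursive calls at each level.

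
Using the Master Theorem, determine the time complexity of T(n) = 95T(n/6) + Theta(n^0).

Master Theorem for T(n) = 95T(n/6) + O(n^0):

a = 95, b = 6, c = 0
log_b(a) = log_6(95) = 2.5416

Case 1: c = 0 < log_6(95) = 2.5416
T(n) = O(n^(log_6 95))

For T(n) = 95T(n/6) + O(n^0): log_6(95) = 2.5416. This is Case 1 of the Master Theorem (c < log_b(a), work dominated by leaves), giving O(n^(log_6 95)).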